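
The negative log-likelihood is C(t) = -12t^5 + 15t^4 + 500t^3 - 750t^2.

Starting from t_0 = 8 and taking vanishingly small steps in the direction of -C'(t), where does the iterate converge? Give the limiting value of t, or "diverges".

diverges

C'(t) = -60t(t - 5)(t - 1)(t + 5), so C'(8) = -131040.
Gradient descent moves in the -C' direction, i.e. t is increasing.
There is no critical point above t=8, and C' keeps the same sign, so the iterate runs off to +∞.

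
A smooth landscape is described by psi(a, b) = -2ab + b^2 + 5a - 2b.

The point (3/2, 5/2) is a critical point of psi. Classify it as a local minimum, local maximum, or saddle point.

The Hessian of psi is constant: H = [[0, -2], [-2, 2]].
det(H) = 0·2 − (-2)² = -4.
Since det(H) < 0, H is indefinite and the critical point is a saddle point.

saddle point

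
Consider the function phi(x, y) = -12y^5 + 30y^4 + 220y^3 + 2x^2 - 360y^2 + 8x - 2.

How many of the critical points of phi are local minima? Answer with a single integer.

phi separates as a function of x plus a function of y, so ∇phi=0 decouples.
∂phi/∂x = 4(x + 2) = 0 at x ∈ {-2}; ∂phi/∂y = -60y(y - 4)(y - 1)(y + 3) = 0 at y ∈ {-3, 0, 1, 4}.
The Hessian is diagonal: diag(phi_xx, phi_yy). Second derivatives: phi_xx(-2)=4; phi_yy(-3)=5040, phi_yy(0)=-720, phi_yy(1)=720, phi_yy(4)=-5040.
Local minima occur where both diagonal entries positive: (-2, -3), (-2, 1). Count: 2.

2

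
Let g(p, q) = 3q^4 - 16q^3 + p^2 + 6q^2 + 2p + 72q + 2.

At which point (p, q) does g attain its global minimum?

(-1, -1)

g(p,q) separates as A(p) + B(q) + 2, so its minimum is min A + min B + 2.
A'(p) = 2p + 2 vanishes at p ∈ {-1}; B'(q) = 12(q - 3)(q - 2)(q + 1) vanishes at q ∈ {-1, 2, 3}.
Local minima of A (where A''>0): A(-1)=-1. Local minima of B: B(-1)=-47, B(3)=81.
So the global minimum of g is A(-1) + B(-1) + 2 = -1 − 47 + 2 = -46, attained at (-1, -1).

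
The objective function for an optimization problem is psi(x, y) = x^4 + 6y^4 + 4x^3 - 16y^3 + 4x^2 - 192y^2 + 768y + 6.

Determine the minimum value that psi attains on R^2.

psi(x,y) separates as P(x) + Q(y) + 6, so its minimum is min P + min Q + 6.
P'(x) = 4x(x + 1)(x + 2) vanishes at x ∈ {-2, -1, 0}; Q'(y) = 24(y - 4)(y - 2)(y + 4) vanishes at y ∈ {-4, 2, 4}.
Local minima of P (where P''>0): P(-2)=0, P(0)=0. Local minima of Q: Q(-4)=-3584, Q(4)=512.
So the global minimum of psi is P(-2) + Q(-4) + 6 = 0 − 3584 + 6 = -3578, attained at (-2, -4).

-3578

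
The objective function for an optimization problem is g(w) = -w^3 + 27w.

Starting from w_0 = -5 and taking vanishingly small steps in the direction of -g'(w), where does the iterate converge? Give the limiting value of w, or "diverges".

g'(w) = -3(w - 3)(w + 3), so g'(-5) = -48.
Gradient descent moves in the -g' direction, i.e. w is increasing.
The nearest critical point in that direction is w = -3, where g'' = 18 > 0 (a local minimum). The iterate converges there.

-3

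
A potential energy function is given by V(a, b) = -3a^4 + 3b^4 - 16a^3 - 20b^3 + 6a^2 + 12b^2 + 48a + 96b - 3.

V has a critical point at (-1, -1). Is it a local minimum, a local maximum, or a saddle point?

local minimum

The mixed partial ∂²V/∂a∂b is 0, so the Hessian at any point is diag(V_aa, V_bb) = diag(12(-3a^2 - 8a + 1), 12(3b^2 - 10b + 2)).
At (-1, -1): H = diag(72, 180).
Both eigenvalues are positive, so H is positive definite: a local minimum.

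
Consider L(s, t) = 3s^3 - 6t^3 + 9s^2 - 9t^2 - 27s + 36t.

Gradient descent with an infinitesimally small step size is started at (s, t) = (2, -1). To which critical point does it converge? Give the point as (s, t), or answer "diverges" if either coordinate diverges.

L is separable, so gradient descent decouples: s follows -∂L/∂s, t follows -∂L/∂t.
∂L/∂s = 9(s - 1)(s + 3); at s=2 this is 45, so s decreases.
∂L/∂t = -18(t - 1)(t + 2); at t=-1 this is 36, so t decreases.
s converges to its nearest critical value 1 (a local min of the s-part); t converges to -2. The iterate converges to (1, -2).

(1, -2)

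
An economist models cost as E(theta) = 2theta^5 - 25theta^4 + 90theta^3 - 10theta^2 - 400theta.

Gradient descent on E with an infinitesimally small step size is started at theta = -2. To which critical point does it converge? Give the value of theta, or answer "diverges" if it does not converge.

E'(theta) = 10(theta - 5)(theta - 4)(theta - 2)(theta + 1), so E'(-2) = 1680.
Gradient descent moves in the -E' direction, i.e. theta is decreasing.
There is no critical point below theta=-2, and E' keeps the same sign, so the iterate runs off to −∞.

diverges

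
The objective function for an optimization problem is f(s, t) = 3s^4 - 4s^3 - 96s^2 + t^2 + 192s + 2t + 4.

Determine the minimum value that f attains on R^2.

f(s,t) separates as P(s) + Q(t) + 4, so its minimum is min P + min Q + 4.
P'(s) = 12(s - 4)(s - 1)(s + 4) vanishes at s ∈ {-4, 1, 4}; Q'(t) = 2(t + 1) vanishes at t ∈ {-1}.
Local minima of P (where P''>0): P(-4)=-1280, P(4)=-256. Local minima of Q: Q(-1)=-1.
So the global minimum of f is P(-4) + Q(-1) + 4 = -1280 − 1 + 4 = -1277, attained at (-4, -1).

-1277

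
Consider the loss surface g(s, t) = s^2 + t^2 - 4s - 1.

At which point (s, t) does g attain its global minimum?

g(s,t) separates as P(s) + Q(t) − 1, so its minimum is min P + min Q − 1.
P'(s) = 2s - 4 vanishes at s ∈ {2}; Q'(t) = 2t vanishes at t ∈ {0}.
Local minima of P (where P''>0): P(2)=-4. Local minima of Q: Q(0)=0.
So the global minimum of g is P(2) + Q(0) − 1 = -4 + 0 − 1 = -5, attained at (2, 0).

(2, 0)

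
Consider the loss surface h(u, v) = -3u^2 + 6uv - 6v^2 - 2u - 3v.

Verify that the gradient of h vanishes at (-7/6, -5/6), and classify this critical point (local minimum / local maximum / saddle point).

local maximum

∇h = (-6u + 6v - 2, 6u - 12v - 3); substituting (-7/6, -5/6) gives ∇h = (0, 0), so (-7/6, -5/6) is indeed a critical point.
The Hessian of h is constant: H = [[-6, 6], [6, -12]].
det(H) = (-6)·(-12) − 6² = 36.
det(H) > 0 and tr(H) = -18 < 0, so H is negative definite and the point is a local maximum.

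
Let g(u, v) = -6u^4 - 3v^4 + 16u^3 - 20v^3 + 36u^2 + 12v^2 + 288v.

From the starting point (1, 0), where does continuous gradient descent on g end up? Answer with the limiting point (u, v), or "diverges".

(0, -3)

g is separable, so gradient descent decouples: u follows -∂g/∂u, v follows -∂g/∂v.
∂g/∂u = -24u(u - 3)(u + 1); at u=1 this is 96, so u decreases.
∂g/∂v = -12(v - 2)(v + 3)(v + 4); at v=0 this is 288, so v decreases.
u converges to its nearest critical value 0 (a local min of the u-part); v converges to -3. The iterate converges to (0, -3).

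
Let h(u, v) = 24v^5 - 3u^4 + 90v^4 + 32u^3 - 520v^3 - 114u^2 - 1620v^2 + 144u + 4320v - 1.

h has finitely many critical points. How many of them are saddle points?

h separates as a function of u plus a function of v, so ∇h=0 decouples.
∂h/∂u = -12(u - 4)(u - 3)(u - 1) = 0 at u ∈ {1, 3, 4}; ∂h/∂v = 120(v - 3)(v - 1)(v + 3)(v + 4) = 0 at v ∈ {-4, -3, 1, 3}.
The Hessian is diagonal: diag(h_uu, h_vv). Second derivatives: h_uu(1)=-72, h_uu(3)=24, h_uu(4)=-36; h_vv(-4)=-4200, h_vv(-3)=2880, h_vv(1)=-4800, h_vv(3)=10080.
Saddle points occur where the two diagonal entries have opposite signs: (1, -3), (1, 3), (3, -4), (3, 1), (4, -3), (4, 3). Count: 6.

6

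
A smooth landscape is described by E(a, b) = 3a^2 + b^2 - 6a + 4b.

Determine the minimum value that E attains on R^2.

E(a,b) separates as P(a) + Q(b), so its minimum is min P + min Q.
P'(a) = 6a - 6 vanishes at a ∈ {1}; Q'(b) = 2b + 4 vanishes at b ∈ {-2}.
Local minima of P (where P''>0): P(1)=-3. Local minima of Q: Q(-2)=-4.
So the global minimum of E is P(1) + Q(-2) = -3 − 4 = -7, attained at (1, -2).

-7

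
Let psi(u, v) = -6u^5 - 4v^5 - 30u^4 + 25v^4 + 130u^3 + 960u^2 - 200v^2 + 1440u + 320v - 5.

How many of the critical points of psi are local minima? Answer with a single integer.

psi separates as a function of u plus a function of v, so ∇psi=0 decouples.
∂psi/∂u = -30(u - 4)(u + 1)(u + 3)(u + 4) = 0 at u ∈ {-4, -3, -1, 4}; ∂psi/∂v = -20(v - 4)(v - 2)(v - 1)(v + 2) = 0 at v ∈ {-2, 1, 2, 4}.
The Hessian is diagonal: diag(psi_uu, psi_vv). Second derivatives: psi_uu(-4)=720, psi_uu(-3)=-420, psi_uu(-1)=900, psi_uu(4)=-8400; psi_vv(-2)=1440, psi_vv(1)=-180, psi_vv(2)=160, psi_vv(4)=-720.
Local minima occur where both diagonal entries positive: (-4, -2), (-4, 2), (-1, -2), (-1, 2). Count: 4.

4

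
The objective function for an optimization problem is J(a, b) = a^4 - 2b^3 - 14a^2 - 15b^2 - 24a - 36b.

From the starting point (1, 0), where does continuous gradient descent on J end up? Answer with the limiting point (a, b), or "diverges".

J is separable, so gradient descent decouples: a follows -∂J/∂a, b follows -∂J/∂b.
∂J/∂a = 4(a - 3)(a + 1)(a + 2); at a=1 this is -48, so a increases.
∂J/∂b = -6(b + 2)(b + 3); at b=0 this is -36, so b increases.
The b-coordinate has no critical point in that direction and runs off to infinity.

diverges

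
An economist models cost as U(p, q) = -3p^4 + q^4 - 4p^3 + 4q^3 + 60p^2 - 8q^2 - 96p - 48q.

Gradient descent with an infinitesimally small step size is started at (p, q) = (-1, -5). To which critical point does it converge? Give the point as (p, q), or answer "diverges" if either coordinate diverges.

(1, -3)

U is separable, so gradient descent decouples: p follows -∂U/∂p, q follows -∂U/∂q.
∂U/∂p = -12(p - 2)(p - 1)(p + 4); at p=-1 this is -216, so p increases.
∂U/∂q = 4(q - 2)(q + 2)(q + 3); at q=-5 this is -168, so q increases.
p converges to its nearest critical value 1 (a local min of the p-part); q converges to -3. The iterate converges to (1, -3).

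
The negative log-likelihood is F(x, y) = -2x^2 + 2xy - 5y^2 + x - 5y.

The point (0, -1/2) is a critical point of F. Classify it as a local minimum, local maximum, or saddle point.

local maximum

The Hessian of F is constant: H = [[-4, 2], [2, -10]].
det(H) = (-4)·(-10) − 2² = 36.
det(H) > 0 and tr(H) = -14 < 0, so H is negative definite and the point is a local maximum.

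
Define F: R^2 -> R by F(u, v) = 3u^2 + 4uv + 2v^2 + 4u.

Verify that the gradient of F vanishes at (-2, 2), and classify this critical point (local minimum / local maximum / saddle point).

local minimum

∇F = (6u + 4v + 4, 4u + 4v); substituting (-2, 2) gives ∇F = (0, 0), so (-2, 2) is indeed a critical point.
The Hessian of F is constant: H = [[6, 4], [4, 4]].
det(H) = 6·4 − 4² = 8.
det(H) > 0 and tr(H) = 10 > 0, so H is positive definite and the point is a local minimum.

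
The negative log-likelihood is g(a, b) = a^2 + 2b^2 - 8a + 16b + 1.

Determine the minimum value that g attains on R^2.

g(a,b) separates as P(a) + Q(b) + 1, so its minimum is min P + min Q + 1.
P'(a) = 2a - 8 vanishes at a ∈ {4}; Q'(b) = 4b + 16 vanishes at b ∈ {-4}.
Local minima of P (where P''>0): P(4)=-16. Local minima of Q: Q(-4)=-32.
So the global minimum of g is P(4) + Q(-4) + 1 = -16 − 32 + 1 = -47, attained at (4, -4).

-47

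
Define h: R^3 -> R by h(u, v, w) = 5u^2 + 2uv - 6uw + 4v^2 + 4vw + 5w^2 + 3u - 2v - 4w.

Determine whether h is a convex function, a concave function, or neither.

convex

h is quadratic, so its Hessian is the constant matrix H = [[10, 2, -6], [2, 8, 4], [-6, 4, 10]].
Leading principal minors: 10, 76, 216.
All positive ⇒ H ≻ 0 ⇒ convex.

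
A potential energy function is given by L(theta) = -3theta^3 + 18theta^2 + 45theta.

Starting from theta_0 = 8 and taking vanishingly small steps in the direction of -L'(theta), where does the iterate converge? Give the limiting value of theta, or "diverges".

diverges

L'(theta) = -9(theta - 5)(theta + 1), so L'(8) = -243.
Gradient descent moves in the -L' direction, i.e. theta is increasing.
There is no critical point above theta=8, and L' keeps the same sign, so the iterate runs off to +∞.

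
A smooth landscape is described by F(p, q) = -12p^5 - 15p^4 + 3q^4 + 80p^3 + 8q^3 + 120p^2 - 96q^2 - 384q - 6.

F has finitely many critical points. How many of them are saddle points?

F separates as a function of p plus a function of q, so ∇F=0 decouples.
∂F/∂p = -60p(p - 2)(p + 1)(p + 2) = 0 at p ∈ {-2, -1, 0, 2}; ∂F/∂q = 12(q - 4)(q + 2)(q + 4) = 0 at q ∈ {-4, -2, 4}.
The Hessian is diagonal: diag(F_pp, F_qq). Second derivatives: F_pp(-2)=480, F_pp(-1)=-180, F_pp(0)=240, F_pp(2)=-1440; F_qq(-4)=192, F_qq(-2)=-144, F_qq(4)=576.
Saddle points occur where the two diagonal entries have opposite signs: (-2, -2), (-1, -4), (-1, 4), (0, -2), (2, -4), (2, 4). Count: 6.

6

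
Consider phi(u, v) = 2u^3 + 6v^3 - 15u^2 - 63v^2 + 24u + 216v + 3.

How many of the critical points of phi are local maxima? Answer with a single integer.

phi separates as a function of u plus a function of v, so ∇phi=0 decouples.
∂phi/∂u = 6(u - 4)(u - 1) = 0 at u ∈ {1, 4}; ∂phi/∂v = 18(v - 4)(v - 3) = 0 at v ∈ {3, 4}.
The Hessian is diagonal: diag(phi_uu, phi_vv). Second derivatives: phi_uu(1)=-18, phi_uu(4)=18; phi_vv(3)=-18, phi_vv(4)=18.
Local maxima occur where both diagonal entries negative: (1, 3). Count: 1.

1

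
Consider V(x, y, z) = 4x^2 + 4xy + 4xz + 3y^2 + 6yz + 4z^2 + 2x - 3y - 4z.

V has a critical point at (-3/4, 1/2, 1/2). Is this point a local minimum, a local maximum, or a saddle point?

local minimum

The Hessian is constant: H = [[8, 4, 4], [4, 6, 6], [4, 6, 8]].
Leading principal minors: Δ₁ = 8, Δ₂ = 32, Δ₃ = 64.
All leading minors are positive, so H is positive definite: a local minimum.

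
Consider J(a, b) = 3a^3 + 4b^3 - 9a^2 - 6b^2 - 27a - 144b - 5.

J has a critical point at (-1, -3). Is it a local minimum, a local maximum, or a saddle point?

The mixed partial ∂²J/∂a∂b is 0, so the Hessian at any point is diag(J_aa, J_bb) = diag(18(a - 1), 12(2b - 1)).
At (-1, -3): H = diag(-36, -84).
Both eigenvalues are negative, so H is negative definite: a local maximum.

local maximum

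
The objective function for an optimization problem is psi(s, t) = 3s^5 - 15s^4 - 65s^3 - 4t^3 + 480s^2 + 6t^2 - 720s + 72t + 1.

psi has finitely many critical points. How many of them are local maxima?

2

psi separates as a function of s plus a function of t, so ∇psi=0 decouples.
∂psi/∂s = 15(s - 4)(s - 3)(s - 1)(s + 4) = 0 at s ∈ {-4, 1, 3, 4}; ∂psi/∂t = -12(t - 3)(t + 2) = 0 at t ∈ {-2, 3}.
The Hessian is diagonal: diag(psi_ss, psi_tt). Second derivatives: psi_ss(-4)=-4200, psi_ss(1)=450, psi_ss(3)=-210, psi_ss(4)=360; psi_tt(-2)=60, psi_tt(3)=-60.
Local maxima occur where both diagonal entries negative: (-4, 3), (3, 3). Count: 2.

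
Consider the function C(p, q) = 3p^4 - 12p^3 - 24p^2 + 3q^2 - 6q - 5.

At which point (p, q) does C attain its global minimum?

(4, 1)

C(p,q) separates as A(p) + B(q) − 5, so its minimum is min A + min B − 5.
A'(p) = 12p(p - 4)(p + 1) vanishes at p ∈ {-1, 0, 4}; B'(q) = 6q - 6 vanishes at q ∈ {1}.
Local minima of A (where A''>0): A(-1)=-9, A(4)=-384. Local minima of B: B(1)=-3.
So the global minimum of C is A(4) + B(1) − 5 = -384 − 3 − 5 = -392, attained at (4, 1).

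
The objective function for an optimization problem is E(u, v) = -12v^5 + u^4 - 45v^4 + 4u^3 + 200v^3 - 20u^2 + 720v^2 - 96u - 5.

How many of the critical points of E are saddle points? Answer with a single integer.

E separates as a function of u plus a function of v, so ∇E=0 decouples.
∂E/∂u = 4(u - 3)(u + 2)(u + 4) = 0 at u ∈ {-4, -2, 3}; ∂E/∂v = -60v(v - 3)(v + 2)(v + 4) = 0 at v ∈ {-4, -2, 0, 3}.
The Hessian is diagonal: diag(E_uu, E_vv). Second derivatives: E_uu(-4)=56, E_uu(-2)=-40, E_uu(3)=140; E_vv(-4)=3360, E_vv(-2)=-1200, E_vv(0)=1440, E_vv(3)=-6300.
Saddle points occur where the two diagonal entries have opposite signs: (-4, -2), (-4, 3), (-2, -4), (-2, 0), (3, -2), (3, 3). Count: 6.

6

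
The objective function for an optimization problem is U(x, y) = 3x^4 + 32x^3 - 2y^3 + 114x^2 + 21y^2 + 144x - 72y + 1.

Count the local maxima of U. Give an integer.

1

U separates as a function of x plus a function of y, so ∇U=0 decouples.
∂U/∂x = 12(x + 1)(x + 3)(x + 4) = 0 at x ∈ {-4, -3, -1}; ∂U/∂y = -6(y - 4)(y - 3) = 0 at y ∈ {3, 4}.
The Hessian is diagonal: diag(U_xx, U_yy). Second derivatives: U_xx(-4)=36, U_xx(-3)=-24, U_xx(-1)=72; U_yy(3)=6, U_yy(4)=-6.
Local maxima occur where both diagonal entries negative: (-3, 4). Count: 1.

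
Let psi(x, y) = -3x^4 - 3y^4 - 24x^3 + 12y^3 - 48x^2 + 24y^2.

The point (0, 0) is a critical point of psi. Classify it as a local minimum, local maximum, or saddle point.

saddle point

The mixed partial ∂²psi/∂x∂y is 0, so the Hessian at any point is diag(psi_xx, psi_yy) = diag(-12(3x^2 + 12x + 8), 12(-3y^2 + 6y + 4)).
At (0, 0): H = diag(-96, 48).
The eigenvalues have opposite signs, so H is indefinite: a saddle point.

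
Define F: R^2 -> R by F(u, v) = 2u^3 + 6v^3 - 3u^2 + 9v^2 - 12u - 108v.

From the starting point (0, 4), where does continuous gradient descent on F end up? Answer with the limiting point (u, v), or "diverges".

(2, 2)

F is separable, so gradient descent decouples: u follows -∂F/∂u, v follows -∂F/∂v.
∂F/∂u = 6(u - 2)(u + 1); at u=0 this is -12, so u increases.
∂F/∂v = 18(v - 2)(v + 3); at v=4 this is 252, so v decreases.
u converges to its nearest critical value 2 (a local min of the u-part); v converges to 2. The iterate converges to (2, 2).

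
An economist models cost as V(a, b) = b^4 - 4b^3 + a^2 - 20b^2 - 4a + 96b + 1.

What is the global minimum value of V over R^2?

-282

V(a,b) separates as P(a) + Q(b) + 1, so its minimum is min P + min Q + 1.
P'(a) = 2a - 4 vanishes at a ∈ {2}; Q'(b) = 4(b - 4)(b - 2)(b + 3) vanishes at b ∈ {-3, 2, 4}.
Local minima of P (where P''>0): P(2)=-4. Local minima of Q: Q(-3)=-279, Q(4)=64.
So the global minimum of V is P(2) + Q(-3) + 1 = -4 − 279 + 1 = -282, attained at (2, -3).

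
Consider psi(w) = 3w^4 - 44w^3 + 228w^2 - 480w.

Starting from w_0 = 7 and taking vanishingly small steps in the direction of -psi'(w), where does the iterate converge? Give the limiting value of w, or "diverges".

psi'(w) = 12(w - 5)(w - 4)(w - 2), so psi'(7) = 360.
Gradient descent moves in the -psi' direction, i.e. w is decreasing.
The nearest critical point in that direction is w = 5, where psi'' = 36 > 0 (a local minimum). The iterate converges there.

5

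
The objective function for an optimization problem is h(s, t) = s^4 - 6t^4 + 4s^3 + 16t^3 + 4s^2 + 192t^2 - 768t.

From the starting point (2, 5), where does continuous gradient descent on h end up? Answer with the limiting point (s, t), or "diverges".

diverges

h is separable, so gradient descent decouples: s follows -∂h/∂s, t follows -∂h/∂t.
∂h/∂s = 4s(s + 1)(s + 2); at s=2 this is 96, so s decreases.
∂h/∂t = -24(t - 4)(t - 2)(t + 4); at t=5 this is -648, so t increases.
The t-coordinate has no critical point in that direction and runs off to infinity.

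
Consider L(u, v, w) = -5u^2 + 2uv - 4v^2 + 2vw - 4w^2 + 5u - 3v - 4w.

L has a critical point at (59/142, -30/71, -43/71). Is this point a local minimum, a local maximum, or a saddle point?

The Hessian is constant: H = [[-10, 2, 0], [2, -8, 2], [0, 2, -8]].
Leading principal minors: Δ₁ = -10, Δ₂ = 76, Δ₃ = -568.
The minors alternate sign starting negative (−, +, −), so H is negative definite: a local maximum.

local maximum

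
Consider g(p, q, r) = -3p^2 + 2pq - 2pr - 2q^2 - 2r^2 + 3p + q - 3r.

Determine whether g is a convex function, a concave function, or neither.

g is quadratic, so its Hessian is the constant matrix H = [[-6, 2, -2], [2, -4, 0], [-2, 0, -4]].
Leading principal minors: -6, 20, -64.
Signs alternate −, +, − ⇒ H ≺ 0 ⇒ concave.

concave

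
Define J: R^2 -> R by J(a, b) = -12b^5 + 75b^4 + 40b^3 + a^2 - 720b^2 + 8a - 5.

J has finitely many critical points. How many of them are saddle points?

J separates as a function of a plus a function of b, so ∇J=0 decouples.
∂J/∂a = 2(a + 4) = 0 at a ∈ {-4}; ∂J/∂b = -60b(b - 4)(b - 3)(b + 2) = 0 at b ∈ {-2, 0, 3, 4}.
The Hessian is diagonal: diag(J_aa, J_bb). Second derivatives: J_aa(-4)=2; J_bb(-2)=3600, J_bb(0)=-1440, J_bb(3)=900, J_bb(4)=-1440.
Saddle points occur where the two diagonal entries have opposite signs: (-4, 0), (-4, 4). Count: 2.

2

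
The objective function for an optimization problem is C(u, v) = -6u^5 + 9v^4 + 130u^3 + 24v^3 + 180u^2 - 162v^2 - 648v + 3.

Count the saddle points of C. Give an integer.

C separates as a function of u plus a function of v, so ∇C=0 decouples.
∂C/∂u = -30u(u - 4)(u + 1)(u + 3) = 0 at u ∈ {-3, -1, 0, 4}; ∂C/∂v = 36(v - 3)(v + 2)(v + 3) = 0 at v ∈ {-3, -2, 3}.
The Hessian is diagonal: diag(C_uu, C_vv). Second derivatives: C_uu(-3)=1260, C_uu(-1)=-300, C_uu(0)=360, C_uu(4)=-4200; C_vv(-3)=216, C_vv(-2)=-180, C_vv(3)=1080.
Saddle points occur where the two diagonal entries have opposite signs: (-3, -2), (-1, -3), (-1, 3), (0, -2), (4, -3), (4, 3). Count: 6.

6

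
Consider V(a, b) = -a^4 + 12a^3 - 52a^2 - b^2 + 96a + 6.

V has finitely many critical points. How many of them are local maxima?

2

V separates as a function of a plus a function of b, so ∇V=0 decouples.
∂V/∂a = -4(a - 4)(a - 3)(a - 2) = 0 at a ∈ {2, 3, 4}; ∂V/∂b = -2b = 0 at b ∈ {0}.
The Hessian is diagonal: diag(V_aa, V_bb). Second derivatives: V_aa(2)=-8, V_aa(3)=4, V_aa(4)=-8; V_bb(0)=-2.
Local maxima occur where both diagonal entries negative: (2, 0), (4, 0). Count: 2.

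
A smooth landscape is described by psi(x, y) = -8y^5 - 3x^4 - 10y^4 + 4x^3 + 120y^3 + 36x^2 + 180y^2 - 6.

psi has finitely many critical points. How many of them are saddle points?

6

psi separates as a function of x plus a function of y, so ∇psi=0 decouples.
∂psi/∂x = -12x(x - 3)(x + 2) = 0 at x ∈ {-2, 0, 3}; ∂psi/∂y = -40y(y - 3)(y + 1)(y + 3) = 0 at y ∈ {-3, -1, 0, 3}.
The Hessian is diagonal: diag(psi_xx, psi_yy). Second derivatives: psi_xx(-2)=-120, psi_xx(0)=72, psi_xx(3)=-180; psi_yy(-3)=1440, psi_yy(-1)=-320, psi_yy(0)=360, psi_yy(3)=-2880.
Saddle points occur where the two diagonal entries have opposite signs: (-2, -3), (-2, 0), (0, -1), (0, 3), (3, -3), (3, 0). Count: 6.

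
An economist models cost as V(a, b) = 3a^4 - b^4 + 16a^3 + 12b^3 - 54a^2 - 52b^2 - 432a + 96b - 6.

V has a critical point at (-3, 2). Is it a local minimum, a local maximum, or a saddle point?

The mixed partial ∂²V/∂a∂b is 0, so the Hessian at any point is diag(V_aa, V_bb) = diag(12(3a^2 + 8a - 9), 4(-3b^2 + 18b - 26)).
At (-3, 2): H = diag(-72, -8).
Both eigenvalues are negative, so H is negative definite: a local maximum.

local maximum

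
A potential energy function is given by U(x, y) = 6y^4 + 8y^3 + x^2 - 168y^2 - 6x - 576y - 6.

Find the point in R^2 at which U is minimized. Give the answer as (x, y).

U(x,y) separates as P(x) + Q(y) − 6, so its minimum is min P + min Q − 6.
P'(x) = 2x - 6 vanishes at x ∈ {3}; Q'(y) = 24(y - 4)(y + 2)(y + 3) vanishes at y ∈ {-3, -2, 4}.
Local minima of P (where P''>0): P(3)=-9. Local minima of Q: Q(-3)=486, Q(4)=-2944.
So the global minimum of U is P(3) + Q(4) − 6 = -9 − 2944 − 6 = -2959, attained at (3, 4).

(3, 4)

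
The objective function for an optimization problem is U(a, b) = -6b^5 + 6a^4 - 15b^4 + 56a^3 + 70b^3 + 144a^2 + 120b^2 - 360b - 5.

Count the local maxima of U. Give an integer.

2

U separates as a function of a plus a function of b, so ∇U=0 decouples.
∂U/∂a = 24a(a + 3)(a + 4) = 0 at a ∈ {-4, -3, 0}; ∂U/∂b = -30(b - 2)(b - 1)(b + 2)(b + 3) = 0 at b ∈ {-3, -2, 1, 2}.
The Hessian is diagonal: diag(U_aa, U_bb). Second derivatives: U_aa(-4)=96, U_aa(-3)=-72, U_aa(0)=288; U_bb(-3)=600, U_bb(-2)=-360, U_bb(1)=360, U_bb(2)=-600.
Local maxima occur where both diagonal entries negative: (-3, -2), (-3, 2). Count: 2.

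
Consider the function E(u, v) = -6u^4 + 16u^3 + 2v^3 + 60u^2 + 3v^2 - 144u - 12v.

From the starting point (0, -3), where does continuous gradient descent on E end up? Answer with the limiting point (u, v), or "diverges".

E is separable, so gradient descent decouples: u follows -∂E/∂u, v follows -∂E/∂v.
∂E/∂u = -24(u - 3)(u - 1)(u + 2); at u=0 this is -144, so u increases.
∂E/∂v = 6(v - 1)(v + 2); at v=-3 this is 24, so v decreases.
The v-coordinate has no critical point in that direction and runs off to infinity.

diverges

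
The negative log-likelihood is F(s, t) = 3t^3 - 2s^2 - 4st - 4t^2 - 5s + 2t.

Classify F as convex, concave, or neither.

The term 3t^3 is cubic, so the Hessian is not constant.
∂²F/∂t² = 18t - 8, which takes both signs as t varies (negative for sufficiently negative t). A diagonal entry of the Hessian changing sign means the Hessian is neither positive- nor negative-semidefinite on all of R^2.

neither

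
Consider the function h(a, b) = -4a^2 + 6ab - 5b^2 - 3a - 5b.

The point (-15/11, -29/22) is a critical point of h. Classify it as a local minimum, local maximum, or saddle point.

local maximum

The Hessian of h is constant: H = [[-8, 6], [6, -10]].
det(H) = (-8)·(-10) − 6² = 44.
det(H) > 0 and tr(H) = -18 < 0, so H is negative definite and the point is a local maximum.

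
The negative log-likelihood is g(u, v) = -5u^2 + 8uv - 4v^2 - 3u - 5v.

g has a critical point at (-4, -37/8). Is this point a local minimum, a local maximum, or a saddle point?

local maximum

The Hessian of g is constant: H = [[-10, 8], [8, -8]].
det(H) = (-10)·(-8) − 8² = 16.
det(H) > 0 and tr(H) = -18 < 0, so H is negative definite and the point is a local maximum.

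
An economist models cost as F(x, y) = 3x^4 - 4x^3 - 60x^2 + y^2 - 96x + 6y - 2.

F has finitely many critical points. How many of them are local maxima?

F separates as a function of x plus a function of y, so ∇F=0 decouples.
∂F/∂x = 12(x - 4)(x + 1)(x + 2) = 0 at x ∈ {-2, -1, 4}; ∂F/∂y = 2(y + 3) = 0 at y ∈ {-3}.
The Hessian is diagonal: diag(F_xx, F_yy). Second derivatives: F_xx(-2)=72, F_xx(-1)=-60, F_xx(4)=360; F_yy(-3)=2.
Local maxima occur where both diagonal entries negative: none. Count: 0.

0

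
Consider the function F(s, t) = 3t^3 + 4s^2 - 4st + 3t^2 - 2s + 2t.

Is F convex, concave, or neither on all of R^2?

neither

The term 3t^3 is cubic, so the Hessian is not constant.
∂²F/∂t² = 18t + 6, which takes both signs as t varies (negative for sufficiently negative t). A diagonal entry of the Hessian changing sign means the Hessian is neither positive- nor negative-semidefinite on all of R^2.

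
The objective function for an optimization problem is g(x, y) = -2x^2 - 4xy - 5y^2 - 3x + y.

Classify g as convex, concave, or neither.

g is quadratic, so its Hessian is the constant matrix H = [[-4, -4], [-4, -10]].
det(H) = 24, tr(H) = -14.
det(H) > 0 and tr(H) < 0, so H is negative definite everywhere: concave.

concave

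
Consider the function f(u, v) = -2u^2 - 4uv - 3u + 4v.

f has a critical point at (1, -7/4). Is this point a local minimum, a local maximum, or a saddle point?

saddle point

The Hessian of f is constant: H = [[-4, -4], [-4, 0]].
det(H) = (-4)·0 − (-4)² = -16.
Since det(H) < 0, H is indefinite and the critical point is a saddle point.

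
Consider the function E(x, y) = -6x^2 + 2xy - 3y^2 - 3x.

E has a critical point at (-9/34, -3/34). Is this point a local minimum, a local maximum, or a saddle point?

local maximum

The Hessian of E is constant: H = [[-12, 2], [2, -6]].
det(H) = (-12)·(-6) − 2² = 68.
det(H) > 0 and tr(H) = -18 < 0, so H is negative definite and the point is a local maximum.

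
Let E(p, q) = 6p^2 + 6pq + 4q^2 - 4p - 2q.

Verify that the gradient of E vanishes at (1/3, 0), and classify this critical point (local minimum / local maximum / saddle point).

∇E = (12p + 6q - 4, 6p + 8q - 2); substituting (1/3, 0) gives ∇E = (0, 0), so (1/3, 0) is indeed a critical point.
The Hessian of E is constant: H = [[12, 6], [6, 8]].
det(H) = 12·8 − 6² = 60.
det(H) > 0 and tr(H) = 20 > 0, so H is positive definite and the point is a local minimum.

local minimum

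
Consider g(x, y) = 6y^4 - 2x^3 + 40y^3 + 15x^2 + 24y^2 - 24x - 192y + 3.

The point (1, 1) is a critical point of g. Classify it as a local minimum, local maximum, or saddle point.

The mixed partial ∂²g/∂x∂y is 0, so the Hessian at any point is diag(g_xx, g_yy) = diag(6(-2x + 5), 24(3y^2 + 10y + 2)).
At (1, 1): H = diag(18, 360).
Both eigenvalues are positive, so H is positive definite: a local minimum.

local minimum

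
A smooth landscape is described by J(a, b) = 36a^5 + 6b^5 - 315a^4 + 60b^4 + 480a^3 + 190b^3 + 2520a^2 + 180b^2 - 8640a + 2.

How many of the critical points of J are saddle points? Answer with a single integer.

8

J separates as a function of a plus a function of b, so ∇J=0 decouples.
∂J/∂a = 180(a - 4)(a - 3)(a - 2)(a + 2) = 0 at a ∈ {-2, 2, 3, 4}; ∂J/∂b = 30b(b + 1)(b + 3)(b + 4) = 0 at b ∈ {-4, -3, -1, 0}.
The Hessian is diagonal: diag(J_aa, J_bb). Second derivatives: J_aa(-2)=-21600, J_aa(2)=1440, J_aa(3)=-900, J_aa(4)=2160; J_bb(-4)=-360, J_bb(-3)=180, J_bb(-1)=-180, J_bb(0)=360.
Saddle points occur where the two diagonal entries have opposite signs: (-2, -3), (-2, 0), (2, -4), (2, -1), (3, -3), (3, 0), (4, -4), (4, -1). Count: 8.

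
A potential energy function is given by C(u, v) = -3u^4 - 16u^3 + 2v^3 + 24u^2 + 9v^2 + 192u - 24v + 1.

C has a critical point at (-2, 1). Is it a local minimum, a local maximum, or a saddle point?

local minimum

The mixed partial ∂²C/∂u∂v is 0, so the Hessian at any point is diag(C_uu, C_vv) = diag(12(-3u^2 - 8u + 4), 6(2v + 3)).
At (-2, 1): H = diag(96, 30).
Both eigenvalues are positive, so H is positive definite: a local minimum.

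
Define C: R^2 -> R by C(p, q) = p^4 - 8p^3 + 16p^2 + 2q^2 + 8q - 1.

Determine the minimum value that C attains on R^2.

C(p,q) separates as A(p) + B(q) − 1, so its minimum is min A + min B − 1.
A'(p) = 4p(p - 4)(p - 2) vanishes at p ∈ {0, 2, 4}; B'(q) = 4q + 8 vanishes at q ∈ {-2}.
Local minima of A (where A''>0): A(0)=0, A(4)=0. Local minima of B: B(-2)=-8.
So the global minimum of C is A(0) + B(-2) − 1 = 0 − 8 − 1 = -9, attained at (0, -2).

-9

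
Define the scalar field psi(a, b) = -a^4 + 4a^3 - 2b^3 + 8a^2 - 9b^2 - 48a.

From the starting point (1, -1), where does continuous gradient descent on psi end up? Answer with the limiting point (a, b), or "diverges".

psi is separable, so gradient descent decouples: a follows -∂psi/∂a, b follows -∂psi/∂b.
∂psi/∂a = -4(a - 3)(a - 2)(a + 2); at a=1 this is -24, so a increases.
∂psi/∂b = -6b(b + 3); at b=-1 this is 12, so b decreases.
a converges to its nearest critical value 2 (a local min of the a-part); b converges to -3. The iterate converges to (2, -3).

(2, -3)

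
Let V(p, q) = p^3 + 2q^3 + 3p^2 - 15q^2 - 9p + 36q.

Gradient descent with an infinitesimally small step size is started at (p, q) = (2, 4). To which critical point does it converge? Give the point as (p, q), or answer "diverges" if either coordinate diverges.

V is separable, so gradient descent decouples: p follows -∂V/∂p, q follows -∂V/∂q.
∂V/∂p = 3(p - 1)(p + 3); at p=2 this is 15, so p decreases.
∂V/∂q = 6(q - 3)(q - 2); at q=4 this is 12, so q decreases.
p converges to its nearest critical value 1 (a local min of the p-part); q converges to 3. The iterate converges to (1, 3).

(1, 3)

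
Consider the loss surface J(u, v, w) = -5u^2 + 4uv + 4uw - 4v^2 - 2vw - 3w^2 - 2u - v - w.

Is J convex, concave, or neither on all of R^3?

concave

J is quadratic, so its Hessian is the constant matrix H = [[-10, 4, 4], [4, -8, -2], [4, -2, -6]].
Leading principal minors: -10, 64, -280.
Signs alternate −, +, − ⇒ H ≺ 0 ⇒ concave.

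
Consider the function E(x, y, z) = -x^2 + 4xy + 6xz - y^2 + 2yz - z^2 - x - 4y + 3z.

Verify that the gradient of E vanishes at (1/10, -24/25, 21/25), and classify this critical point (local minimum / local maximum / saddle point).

∇E = (-2x + 4y + 6z - 1, 4x - 2y + 2z - 4, 6x + 2y - 2z + 3); substituting (1/10, -24/25, 21/25) gives ∇E = (0, 0, 0), so (1/10, -24/25, 21/25) is indeed a critical point.
The Hessian is constant: H = [[-2, 4, 6], [4, -2, 2], [6, 2, -2]].
Leading principal minors: Δ₁ = -2, Δ₂ = -12, Δ₃ = 200.
The minors fit neither the all-positive nor the alternating-sign pattern, so H is indefinite: a saddle point.

saddle point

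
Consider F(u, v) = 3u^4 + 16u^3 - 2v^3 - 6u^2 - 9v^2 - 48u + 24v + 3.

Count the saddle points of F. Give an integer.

F separates as a function of u plus a function of v, so ∇F=0 decouples.
∂F/∂u = 12(u - 1)(u + 1)(u + 4) = 0 at u ∈ {-4, -1, 1}; ∂F/∂v = -6(v - 1)(v + 4) = 0 at v ∈ {-4, 1}.
The Hessian is diagonal: diag(F_uu, F_vv). Second derivatives: F_uu(-4)=180, F_uu(-1)=-72, F_uu(1)=120; F_vv(-4)=30, F_vv(1)=-30.
Saddle points occur where the two diagonal entries have opposite signs: (-4, 1), (-1, -4), (1, 1). Count: 3.

3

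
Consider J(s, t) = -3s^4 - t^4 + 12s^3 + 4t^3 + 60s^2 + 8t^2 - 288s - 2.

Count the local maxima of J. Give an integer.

4

J separates as a function of s plus a function of t, so ∇J=0 decouples.
∂J/∂s = -12(s - 4)(s - 2)(s + 3) = 0 at s ∈ {-3, 2, 4}; ∂J/∂t = -4t(t - 4)(t + 1) = 0 at t ∈ {-1, 0, 4}.
The Hessian is diagonal: diag(J_ss, J_tt). Second derivatives: J_ss(-3)=-420, J_ss(2)=120, J_ss(4)=-168; J_tt(-1)=-20, J_tt(0)=16, J_tt(4)=-80.
Local maxima occur where both diagonal entries negative: (-3, -1), (-3, 4), (4, -1), (4, 4). Count: 4.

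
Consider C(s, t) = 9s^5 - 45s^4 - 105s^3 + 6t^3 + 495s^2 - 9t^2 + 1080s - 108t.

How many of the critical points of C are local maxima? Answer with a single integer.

2

C separates as a function of s plus a function of t, so ∇C=0 decouples.
∂C/∂s = 45(s - 4)(s - 3)(s + 1)(s + 2) = 0 at s ∈ {-2, -1, 3, 4}; ∂C/∂t = 18(t - 3)(t + 2) = 0 at t ∈ {-2, 3}.
The Hessian is diagonal: diag(C_ss, C_tt). Second derivatives: C_ss(-2)=-1350, C_ss(-1)=900, C_ss(3)=-900, C_ss(4)=1350; C_tt(-2)=-90, C_tt(3)=90.
Local maxima occur where both diagonal entries negative: (-2, -2), (3, -2). Count: 2.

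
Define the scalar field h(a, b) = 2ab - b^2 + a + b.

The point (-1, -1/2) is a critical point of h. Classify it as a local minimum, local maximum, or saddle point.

saddle point

The Hessian of h is constant: H = [[0, 2], [2, -2]].
det(H) = 0·(-2) − 2² = -4.
Since det(H) < 0, H is indefinite and the critical point is a saddle point.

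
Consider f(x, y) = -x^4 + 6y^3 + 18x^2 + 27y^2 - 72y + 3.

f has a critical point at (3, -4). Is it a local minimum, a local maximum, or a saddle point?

The mixed partial ∂²f/∂x∂y is 0, so the Hessian at any point is diag(f_xx, f_yy) = diag(12(-x^2 + 3), 18(2y + 3)).
At (3, -4): H = diag(-72, -90).
Both eigenvalues are negative, so H is negative definite: a local maximum.

local maximum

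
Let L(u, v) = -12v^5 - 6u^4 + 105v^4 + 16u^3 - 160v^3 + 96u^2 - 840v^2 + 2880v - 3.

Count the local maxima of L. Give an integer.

4

L separates as a function of u plus a function of v, so ∇L=0 decouples.
∂L/∂u = -24u(u - 4)(u + 2) = 0 at u ∈ {-2, 0, 4}; ∂L/∂v = -60(v - 4)(v - 3)(v - 2)(v + 2) = 0 at v ∈ {-2, 2, 3, 4}.
The Hessian is diagonal: diag(L_uu, L_vv). Second derivatives: L_uu(-2)=-288, L_uu(0)=192, L_uu(4)=-576; L_vv(-2)=7200, L_vv(2)=-480, L_vv(3)=300, L_vv(4)=-720.
Local maxima occur where both diagonal entries negative: (-2, 2), (-2, 4), (4, 2), (4, 4). Count: 4.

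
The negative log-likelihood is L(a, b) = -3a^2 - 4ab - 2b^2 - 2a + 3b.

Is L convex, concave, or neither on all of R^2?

L is quadratic, so its Hessian is the constant matrix H = [[-6, -4], [-4, -4]].
det(H) = 8, tr(H) = -10.
det(H) > 0 and tr(H) < 0, so H is negative definite everywhere: concave.

concave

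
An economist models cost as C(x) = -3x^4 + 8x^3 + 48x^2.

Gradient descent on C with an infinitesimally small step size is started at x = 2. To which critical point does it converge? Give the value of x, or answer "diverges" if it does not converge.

C'(x) = -12x(x - 4)(x + 2), so C'(2) = 192.
Gradient descent moves in the -C' direction, i.e. x is decreasing.
The nearest critical point in that direction is x = 0, where C'' = 96 > 0 (a local minimum). The iterate converges there.

0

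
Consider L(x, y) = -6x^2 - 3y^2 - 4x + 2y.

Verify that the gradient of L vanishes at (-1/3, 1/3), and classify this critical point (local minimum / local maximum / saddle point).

∇L = (-12x - 4, -6y + 2); substituting (-1/3, 1/3) gives ∇L = (0, 0), so (-1/3, 1/3) is indeed a critical point.
The Hessian of L is constant: H = [[-12, 0], [0, -6]].
det(H) = (-12)·(-6) − 0² = 72.
det(H) > 0 and tr(H) = -18 < 0, so H is negative definite and the point is a local maximum.

local maximum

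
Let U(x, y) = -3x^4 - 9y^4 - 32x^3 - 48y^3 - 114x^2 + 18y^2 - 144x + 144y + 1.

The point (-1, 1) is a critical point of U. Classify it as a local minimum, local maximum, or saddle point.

The mixed partial ∂²U/∂x∂y is 0, so the Hessian at any point is diag(U_xx, U_yy) = diag(-12(3x^2 + 16x + 19), 36(-3y^2 - 8y + 1)).
At (-1, 1): H = diag(-72, -360).
Both eigenvalues are negative, so H is negative definite: a local maximum.

local maximum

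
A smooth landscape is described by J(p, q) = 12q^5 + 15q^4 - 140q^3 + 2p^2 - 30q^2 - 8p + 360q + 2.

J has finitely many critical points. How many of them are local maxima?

J separates as a function of p plus a function of q, so ∇J=0 decouples.
∂J/∂p = 4(p - 2) = 0 at p ∈ {2}; ∂J/∂q = 60(q - 2)(q - 1)(q + 1)(q + 3) = 0 at q ∈ {-3, -1, 1, 2}.
The Hessian is diagonal: diag(J_pp, J_qq). Second derivatives: J_pp(2)=4; J_qq(-3)=-2400, J_qq(-1)=720, J_qq(1)=-480, J_qq(2)=900.
Local maxima occur where both diagonal entries negative: none. Count: 0.

0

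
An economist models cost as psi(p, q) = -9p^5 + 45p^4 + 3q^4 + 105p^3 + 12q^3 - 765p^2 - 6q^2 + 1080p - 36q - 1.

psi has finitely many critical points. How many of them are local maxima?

psi separates as a function of p plus a function of q, so ∇psi=0 decouples.
∂psi/∂p = -45(p - 4)(p - 2)(p - 1)(p + 3) = 0 at p ∈ {-3, 1, 2, 4}; ∂psi/∂q = 12(q - 1)(q + 1)(q + 3) = 0 at q ∈ {-3, -1, 1}.
The Hessian is diagonal: diag(psi_pp, psi_qq). Second derivatives: psi_pp(-3)=6300, psi_pp(1)=-540, psi_pp(2)=450, psi_pp(4)=-1890; psi_qq(-3)=96, psi_qq(-1)=-48, psi_qq(1)=96.
Local maxima occur where both diagonal entries negative: (1, -1), (4, -1). Count: 2.

2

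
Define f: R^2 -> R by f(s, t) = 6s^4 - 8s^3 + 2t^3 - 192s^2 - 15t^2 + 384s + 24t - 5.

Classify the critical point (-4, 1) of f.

saddle point

The mixed partial ∂²f/∂s∂t is 0, so the Hessian at any point is diag(f_ss, f_tt) = diag(24(3s^2 - 2s - 16), 6(2t - 5)).
At (-4, 1): H = diag(960, -18).
The eigenvalues have opposite signs, so H is indefinite: a saddle point.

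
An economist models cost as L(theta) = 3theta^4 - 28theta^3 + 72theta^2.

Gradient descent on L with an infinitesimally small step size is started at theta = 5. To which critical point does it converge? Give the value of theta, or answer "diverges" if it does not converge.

L'(theta) = 12theta(theta - 4)(theta - 3), so L'(5) = 120.
Gradient descent moves in the -L' direction, i.e. theta is decreasing.
The nearest critical point in that direction is theta = 4, where L'' = 48 > 0 (a local minimum). The iterate converges there.

4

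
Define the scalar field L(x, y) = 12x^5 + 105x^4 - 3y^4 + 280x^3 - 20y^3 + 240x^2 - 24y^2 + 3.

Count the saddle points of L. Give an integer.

L separates as a function of x plus a function of y, so ∇L=0 decouples.
∂L/∂x = 60x(x + 1)(x + 2)(x + 4) = 0 at x ∈ {-4, -2, -1, 0}; ∂L/∂y = -12y(y + 1)(y + 4) = 0 at y ∈ {-4, -1, 0}.
The Hessian is diagonal: diag(L_xx, L_yy). Second derivatives: L_xx(-4)=-1440, L_xx(-2)=240, L_xx(-1)=-180, L_xx(0)=480; L_yy(-4)=-144, L_yy(-1)=36, L_yy(0)=-48.
Saddle points occur where the two diagonal entries have opposite signs: (-4, -1), (-2, -4), (-2, 0), (-1, -1), (0, -4), (0, 0). Count: 6.

6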